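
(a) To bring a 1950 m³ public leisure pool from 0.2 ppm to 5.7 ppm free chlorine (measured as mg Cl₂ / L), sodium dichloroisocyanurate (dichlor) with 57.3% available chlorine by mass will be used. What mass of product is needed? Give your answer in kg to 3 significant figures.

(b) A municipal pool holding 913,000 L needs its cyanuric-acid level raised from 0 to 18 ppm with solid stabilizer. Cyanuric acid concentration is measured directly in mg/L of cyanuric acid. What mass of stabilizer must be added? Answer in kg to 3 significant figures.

(a) 18.7 kg; (b) 16.4 kg

(a) Volume: 1950 m³ = 1,950,000 L.
(a) Chlorine deficit: 5.7 − 0.2 = 5.5 ppm = 5.5 mg/L as Cl₂.
(a) Cl₂ equivalent needed: 5.5 mg/L × 1,950,000 L = 10,720,000 mg = 10,720 g.
(a) Product at 57.3% available chlorine: 10,720 / 0.573 = 18,720 g.

(b) CYA to add: (18 − 0) = 18 mg/L × 913,000 L = 16,430 g cyanuric acid.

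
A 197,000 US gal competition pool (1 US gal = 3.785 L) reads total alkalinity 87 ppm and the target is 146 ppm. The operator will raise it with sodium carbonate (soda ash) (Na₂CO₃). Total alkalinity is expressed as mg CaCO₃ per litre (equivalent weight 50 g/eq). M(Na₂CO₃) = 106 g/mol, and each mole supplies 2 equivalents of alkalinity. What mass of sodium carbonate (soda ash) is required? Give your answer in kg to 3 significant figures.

Volume: 197,000 US gal × 3.785 L/gal = 745,645 L.
Alkalinity to add: (146 − 87) = 59 mg/L as CaCO₃ × 745,645 L = 43,990 g as CaCO₃.
Equivalents: 43,990 g ÷ 50 g/eq = 879.9 eq.
Each mole of Na₂CO₃ supplies 2 eq, so 879.9 / 2 = 439.9 mol.
Mass: 439.9 mol × 106 g/mol = 46,630 g.

46.6 kg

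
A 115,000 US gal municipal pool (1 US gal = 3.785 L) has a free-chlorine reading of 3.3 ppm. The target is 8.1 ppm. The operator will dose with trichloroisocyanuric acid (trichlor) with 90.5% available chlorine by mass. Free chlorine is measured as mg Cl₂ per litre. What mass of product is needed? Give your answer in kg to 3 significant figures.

2.31 kg

Volume: 115,000 US gal × 3.785 L/gal = 435,275 L.
Chlorine deficit: 8.1 − 3.3 = 4.8 ppm = 4.8 mg/L as Cl₂.
Cl₂ equivalent needed: 4.8 mg/L × 435,275 L = 2,089,000 mg = 2089 g.
Product at 90.5% available chlorine: 2089 / 0.905 = 2309 g.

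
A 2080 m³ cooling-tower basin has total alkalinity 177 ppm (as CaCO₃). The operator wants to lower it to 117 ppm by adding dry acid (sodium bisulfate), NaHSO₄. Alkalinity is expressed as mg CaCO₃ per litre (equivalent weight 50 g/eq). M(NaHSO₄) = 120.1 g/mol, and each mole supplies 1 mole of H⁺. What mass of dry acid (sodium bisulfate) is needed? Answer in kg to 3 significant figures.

300 kg

Volume: 2080 m³ = 2,080,000 L.
Alkalinity to neutralize: (177 − 117) = 60 mg/L as CaCO₃ × 2,080,000 L = 124,800 g as CaCO₃.
Equivalents of H⁺ required: 124,800 ÷ 50 g/eq = 2496 eq = 2496 mol NaHSO₄.
Mass of NaHSO₄: 2496 × 120.1 = 299,800 g.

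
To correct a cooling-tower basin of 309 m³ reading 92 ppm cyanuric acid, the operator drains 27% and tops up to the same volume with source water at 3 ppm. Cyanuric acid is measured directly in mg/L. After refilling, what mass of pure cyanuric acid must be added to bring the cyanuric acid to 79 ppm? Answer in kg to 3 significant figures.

Volume: 309 m³ = 309,000 L.
After draining 27% and refilling: 92 × 0.73 + 3 × 0.27 = 67.97 ppm.
Deficit to target: 79 − 67.97 = 11.03 mg/L.
Mass: 11.03 mg/L × 309,000 L = 3408 g cyanuric acid.

3.41 kg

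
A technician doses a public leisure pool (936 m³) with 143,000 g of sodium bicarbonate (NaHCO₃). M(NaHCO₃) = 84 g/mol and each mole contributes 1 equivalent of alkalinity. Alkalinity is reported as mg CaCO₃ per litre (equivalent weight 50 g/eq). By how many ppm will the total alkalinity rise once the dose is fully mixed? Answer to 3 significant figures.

Volume: 936 m³ = 936,000 L.
Moles of NaHCO₃: 143,000 g ÷ 84 g/mol = 1702 mol → 1702 eq of alkalinity.
As CaCO₃: 1702 eq × 50 g/eq = 85,120 g.
Rise: 85,120 g / 936,000 L × 1000 = 90.94 mg/L.

90.9 ppm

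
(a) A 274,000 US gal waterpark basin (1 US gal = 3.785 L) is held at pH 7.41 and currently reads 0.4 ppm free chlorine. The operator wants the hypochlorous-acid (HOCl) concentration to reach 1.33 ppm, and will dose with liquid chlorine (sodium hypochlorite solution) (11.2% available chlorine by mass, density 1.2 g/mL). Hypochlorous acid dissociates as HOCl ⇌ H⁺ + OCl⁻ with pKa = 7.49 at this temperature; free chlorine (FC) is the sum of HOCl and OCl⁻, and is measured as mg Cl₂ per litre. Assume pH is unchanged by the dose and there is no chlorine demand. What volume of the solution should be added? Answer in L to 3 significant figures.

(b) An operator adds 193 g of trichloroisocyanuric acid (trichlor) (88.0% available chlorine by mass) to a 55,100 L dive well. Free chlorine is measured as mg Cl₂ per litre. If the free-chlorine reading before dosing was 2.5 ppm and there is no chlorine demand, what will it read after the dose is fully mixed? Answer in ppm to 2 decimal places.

(a) Volume: 274,000 US gal × 3.785 L/gal = 1,037,090 L.
(a) [OCl⁻]/[HOCl] = 10^(pH − pKa) = 10^(7.41 − 7.49) = 0.8318; fraction as HOCl = 1/(1 + 0.8318) = 0.5459.
(a) Free chlorine required for 1.33 ppm HOCl: 1.33 / 0.5459 = 2.436 ppm.
(a) FC to add: 2.436 − 0.4 = 2.036 mg/L as Cl₂.
(a) Cl₂ equivalent: 2.036 mg/L × 1,037,090 L = 2112 g.
(a) Product at 11.2% available Cl: 2112 / 0.112 = 18,860 g.
(a) Volume: 18,860 g ÷ 1.2 g/mL = 15,710 mL.

(b) Available chlorine delivered: 193 g × 0.88 = 169.8 g as Cl₂.
(b) Concentration rise: 169.8 g / 55,100 L = 3.082 mg/L = 3.08 ppm.
(b) Final FC: 2.5 + 3.08 = 5.58 ppm.

(a) 15.7 L; (b) 5.58 ppm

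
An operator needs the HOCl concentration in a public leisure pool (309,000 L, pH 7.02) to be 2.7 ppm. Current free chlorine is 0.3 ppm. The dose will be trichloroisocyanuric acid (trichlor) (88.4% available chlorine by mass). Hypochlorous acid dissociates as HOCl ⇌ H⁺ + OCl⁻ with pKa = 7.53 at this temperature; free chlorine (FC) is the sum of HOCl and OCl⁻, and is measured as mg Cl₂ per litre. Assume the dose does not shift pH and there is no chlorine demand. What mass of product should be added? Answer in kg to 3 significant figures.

1.13 kg

[OCl⁻]/[HOCl] = 10^(pH − pKa) = 10^(7.02 − 7.53) = 0.309; fraction as HOCl = 1/(1 + 0.309) = 0.7639.
Free chlorine required for 2.7 ppm HOCl: 2.7 / 0.7639 = 3.534 ppm.
FC to add: 3.534 − 0.3 = 3.234 mg/L as Cl₂.
Cl₂ equivalent: 3.234 mg/L × 309,000 L = 999.4 g.
Product at 88.4% available Cl: 999.4 / 0.884 = 1131 g.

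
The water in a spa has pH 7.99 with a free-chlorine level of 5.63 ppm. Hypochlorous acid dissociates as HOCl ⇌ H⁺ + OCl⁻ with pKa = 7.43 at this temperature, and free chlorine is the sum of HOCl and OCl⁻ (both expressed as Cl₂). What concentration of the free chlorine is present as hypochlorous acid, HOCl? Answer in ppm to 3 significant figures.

1.22 ppm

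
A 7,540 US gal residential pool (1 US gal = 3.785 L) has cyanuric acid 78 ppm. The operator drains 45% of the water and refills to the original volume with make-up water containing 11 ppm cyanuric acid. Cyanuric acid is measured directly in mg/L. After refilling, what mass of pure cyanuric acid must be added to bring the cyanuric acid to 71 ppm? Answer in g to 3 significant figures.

661 g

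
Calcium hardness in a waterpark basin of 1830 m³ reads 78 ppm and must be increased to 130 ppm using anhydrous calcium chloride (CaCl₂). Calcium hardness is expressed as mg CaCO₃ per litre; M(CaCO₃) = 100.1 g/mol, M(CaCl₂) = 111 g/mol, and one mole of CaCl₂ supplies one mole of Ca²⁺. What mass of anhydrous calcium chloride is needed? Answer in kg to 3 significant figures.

106 kg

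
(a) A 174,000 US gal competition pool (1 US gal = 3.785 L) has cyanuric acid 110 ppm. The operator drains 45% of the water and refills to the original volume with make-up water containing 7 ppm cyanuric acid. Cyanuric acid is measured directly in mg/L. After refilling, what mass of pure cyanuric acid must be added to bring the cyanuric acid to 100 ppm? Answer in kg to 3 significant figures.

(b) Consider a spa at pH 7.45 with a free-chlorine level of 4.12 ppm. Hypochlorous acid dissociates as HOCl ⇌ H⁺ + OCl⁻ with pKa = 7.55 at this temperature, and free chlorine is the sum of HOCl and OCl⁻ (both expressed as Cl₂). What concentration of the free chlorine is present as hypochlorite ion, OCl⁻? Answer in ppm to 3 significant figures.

(a) 23.9 kg; (b) 1.82 ppm

(a) Volume: 174,000 US gal × 3.785 L/gal = 658,590 L.
(a) After draining 45% and refilling: 110 × 0.55 + 7 × 0.45 = 63.65 ppm.
(a) Deficit to target: 100 − 63.65 = 36.35 mg/L.
(a) Mass: 36.35 mg/L × 658,590 L = 23,940 g cyanuric acid.

(b) [OCl⁻]/[HOCl] = 10^(pH − pKa) = 10^(7.45 − 7.55) = 10^-0.10 = 0.7943.
(b) Fraction as HOCl = 1 / (1 + 0.7943) = 0.5573.
(b) OCl⁻ = (1 − 0.5573) × 4.12 ppm = 1.824 ppm.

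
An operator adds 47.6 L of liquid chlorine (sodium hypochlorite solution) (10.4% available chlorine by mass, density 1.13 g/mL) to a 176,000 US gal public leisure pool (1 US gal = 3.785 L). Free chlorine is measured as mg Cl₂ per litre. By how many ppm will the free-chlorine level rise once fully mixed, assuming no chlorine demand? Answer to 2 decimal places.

8.40 ppm

Volume: 176,000 US gal × 3.785 L/gal = 666,160 L.
Mass of solution: 47.6 L × 1000 mL/L × 1.13 g/mL = 53,790 g.
Available chlorine delivered: 53,790 g × 0.104 = 5594 g as Cl₂.
Concentration rise: 5594 g / 666,160 L = 8.397 mg/L = 8.40 ppm.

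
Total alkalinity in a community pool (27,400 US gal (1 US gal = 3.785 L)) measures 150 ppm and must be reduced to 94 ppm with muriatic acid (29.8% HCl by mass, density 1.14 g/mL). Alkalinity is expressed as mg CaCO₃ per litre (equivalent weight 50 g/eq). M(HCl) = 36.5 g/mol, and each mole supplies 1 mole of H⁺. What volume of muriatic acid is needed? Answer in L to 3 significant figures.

Volume: 27,400 US gal × 3.785 L/gal = 103,709 L.
Alkalinity to neutralize: (150 − 94) = 56 mg/L as CaCO₃ × 103,709 L = 5808 g as CaCO₃.
Equivalents of H⁺ required: 5808 ÷ 50 g/eq = 116.2 eq = 116.2 mol HCl.
Mass of HCl: 116.2 × 36.5 = 4240 g.
Mass of 29.8% solution: 4240 / 0.298 = 14,230 g.
Volume: 14,230 g ÷ 1.14 g/mL = 12,480 mL.

12.5 L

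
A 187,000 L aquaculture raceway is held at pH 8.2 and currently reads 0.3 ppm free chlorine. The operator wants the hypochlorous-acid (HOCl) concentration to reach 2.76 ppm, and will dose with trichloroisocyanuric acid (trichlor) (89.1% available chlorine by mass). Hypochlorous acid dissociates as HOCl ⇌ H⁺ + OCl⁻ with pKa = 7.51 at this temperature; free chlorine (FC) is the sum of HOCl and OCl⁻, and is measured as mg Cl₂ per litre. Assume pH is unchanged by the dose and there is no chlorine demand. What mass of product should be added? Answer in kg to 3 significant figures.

3.35 kg

[OCl⁻]/[HOCl] = 10^(pH − pKa) = 10^(8.2 − 7.51) = 4.898; fraction as HOCl = 1/(1 + 4.898) = 0.1696.
Free chlorine required for 2.76 ppm HOCl: 2.76 / 0.1696 = 16.28 ppm.
FC to add: 16.28 − 0.3 = 15.98 mg/L as Cl₂.
Cl₂ equivalent: 15.98 mg/L × 187,000 L = 2988 g.
Product at 89.1% available Cl: 2988 / 0.891 = 3353 g.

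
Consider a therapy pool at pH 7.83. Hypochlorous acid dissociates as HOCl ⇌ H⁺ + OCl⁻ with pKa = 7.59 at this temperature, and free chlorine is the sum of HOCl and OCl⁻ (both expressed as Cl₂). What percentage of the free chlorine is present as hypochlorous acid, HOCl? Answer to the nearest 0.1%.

36.5%

[OCl⁻]/[HOCl] = 10^(pH − pKa) = 10^(7.83 − 7.59) = 10^0.24 = 1.738.
Fraction as HOCl = 1 / (1 + 1.738) = 0.3653.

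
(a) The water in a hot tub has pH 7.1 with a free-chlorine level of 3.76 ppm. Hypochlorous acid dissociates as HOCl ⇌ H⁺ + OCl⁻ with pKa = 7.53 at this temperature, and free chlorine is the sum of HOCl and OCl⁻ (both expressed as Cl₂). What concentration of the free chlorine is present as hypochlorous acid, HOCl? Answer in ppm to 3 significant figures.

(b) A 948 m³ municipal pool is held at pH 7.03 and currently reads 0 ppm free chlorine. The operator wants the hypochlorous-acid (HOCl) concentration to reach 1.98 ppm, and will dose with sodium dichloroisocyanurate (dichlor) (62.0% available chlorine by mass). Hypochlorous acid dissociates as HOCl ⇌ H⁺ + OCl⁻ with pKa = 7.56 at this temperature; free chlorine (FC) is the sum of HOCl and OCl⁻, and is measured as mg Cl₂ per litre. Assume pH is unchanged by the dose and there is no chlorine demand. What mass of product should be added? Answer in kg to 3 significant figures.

(a) [OCl⁻]/[HOCl] = 10^(pH − pKa) = 10^(7.1 − 7.53) = 10^-0.43 = 0.3715.
(a) Fraction as HOCl = 1 / (1 + 0.3715) = 0.7291.
(a) HOCl = 0.7291 × 3.76 ppm = 2.741 ppm.

(b) Volume: 948 m³ = 948,000 L.
(b) [OCl⁻]/[HOCl] = 10^(pH − pKa) = 10^(7.03 − 7.56) = 0.2951; fraction as HOCl = 1/(1 + 0.2951) = 0.7721.
(b) Free chlorine required for 1.98 ppm HOCl: 1.98 / 0.7721 = 2.564 ppm.
(b) FC to add: 2.564 − 0 = 2.564 mg/L as Cl₂.
(b) Cl₂ equivalent: 2.564 mg/L × 948,000 L = 2431 g.
(b) Product at 62.0% available Cl: 2431 / 0.62 = 3921 g.

(a) 2.74 ppm; (b) 3.92 kg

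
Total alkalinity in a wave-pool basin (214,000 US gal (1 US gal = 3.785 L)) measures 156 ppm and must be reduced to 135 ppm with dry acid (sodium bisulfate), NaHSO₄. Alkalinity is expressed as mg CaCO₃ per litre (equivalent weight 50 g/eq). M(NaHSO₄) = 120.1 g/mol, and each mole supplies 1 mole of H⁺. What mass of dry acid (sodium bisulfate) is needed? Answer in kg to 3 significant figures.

40.9 kg

Volume: 214,000 US gal × 3.785 L/gal = 809,990 L.
Alkalinity to neutralize: (156 − 135) = 21 mg/L as CaCO₃ × 809,990 L = 17,010 g as CaCO₃.
Equivalents of H⁺ required: 17,010 ÷ 50 g/eq = 340.2 eq = 340.2 mol NaHSO₄.
Mass of NaHSO₄: 340.2 × 120.1 = 40,860 g.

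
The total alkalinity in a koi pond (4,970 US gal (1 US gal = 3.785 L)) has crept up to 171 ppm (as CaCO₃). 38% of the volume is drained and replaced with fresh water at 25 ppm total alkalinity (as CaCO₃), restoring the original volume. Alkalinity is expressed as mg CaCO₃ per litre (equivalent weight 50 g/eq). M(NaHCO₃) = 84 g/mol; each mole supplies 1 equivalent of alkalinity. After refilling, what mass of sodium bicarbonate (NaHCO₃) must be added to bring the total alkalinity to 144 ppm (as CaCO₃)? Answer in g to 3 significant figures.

900 g

Volume: 4,970 US gal × 3.785 L/gal = 18,811 L.
After draining 38% and refilling: 171 × 0.62 + 25 × 0.38 = 115.52 ppm.
Deficit to target: 144 − 115.52 = 28.48 mg/L.
As CaCO₃: 28.48 mg/L × 18,811 L = 535.8 g; ÷ 50 g/eq ÷ 1 = 10.72 mol NaHCO₃.
Mass: 10.72 × 84 = 900.1 g.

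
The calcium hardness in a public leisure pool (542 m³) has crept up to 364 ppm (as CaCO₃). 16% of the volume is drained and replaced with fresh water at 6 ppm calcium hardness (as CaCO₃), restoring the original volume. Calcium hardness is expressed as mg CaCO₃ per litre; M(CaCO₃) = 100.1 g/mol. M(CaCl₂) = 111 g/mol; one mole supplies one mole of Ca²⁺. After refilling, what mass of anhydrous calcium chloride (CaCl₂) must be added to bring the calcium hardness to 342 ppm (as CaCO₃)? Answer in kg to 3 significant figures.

Volume: 542 m³ = 542,000 L.
After draining 16% and refilling: 364 × 0.84 + 6 × 0.16 = 306.72 ppm.
Deficit to target: 342 − 306.72 = 35.28 mg/L.
As CaCO₃: 35.28 mg/L × 542,000 L = 19,120 g; ÷ 100.1 = 191 mol Ca²⁺.
Mass: 191 × 111 = 21,200 g.

21.2 kg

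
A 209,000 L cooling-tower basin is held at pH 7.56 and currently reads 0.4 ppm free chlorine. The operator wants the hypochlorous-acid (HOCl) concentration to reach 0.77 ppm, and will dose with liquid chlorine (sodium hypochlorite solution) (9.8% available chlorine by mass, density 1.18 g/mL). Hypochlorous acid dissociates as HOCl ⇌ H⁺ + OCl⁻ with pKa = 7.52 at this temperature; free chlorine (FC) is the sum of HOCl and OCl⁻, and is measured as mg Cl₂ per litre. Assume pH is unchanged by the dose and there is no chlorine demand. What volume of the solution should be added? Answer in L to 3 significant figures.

2.19 L

[OCl⁻]/[HOCl] = 10^(pH − pKa) = 10^(7.56 − 7.52) = 1.096; fraction as HOCl = 1/(1 + 1.096) = 0.477.
Free chlorine required for 0.77 ppm HOCl: 0.77 / 0.477 = 1.614 ppm.
FC to add: 1.614 − 0.4 = 1.214 mg/L as Cl₂.
Cl₂ equivalent: 1.214 mg/L × 209,000 L = 253.8 g.
Product at 9.8% available Cl: 253.8 / 0.098 = 2590 g.
Volume: 2590 g ÷ 1.18 g/mL = 2195 mL.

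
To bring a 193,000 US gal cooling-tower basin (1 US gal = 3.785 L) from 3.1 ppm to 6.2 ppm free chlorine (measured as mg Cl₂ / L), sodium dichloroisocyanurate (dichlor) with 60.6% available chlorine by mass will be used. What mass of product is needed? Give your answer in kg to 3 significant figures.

Volume: 193,000 US gal × 3.785 L/gal = 730,505 L.
Chlorine deficit: 6.2 − 3.1 = 3.1 ppm = 3.1 mg/L as Cl₂.
Cl₂ equivalent needed: 3.1 mg/L × 730,505 L = 2,265,000 mg = 2265 g.
Product at 60.6% available chlorine: 2265 / 0.606 = 3737 g.

3.74 kg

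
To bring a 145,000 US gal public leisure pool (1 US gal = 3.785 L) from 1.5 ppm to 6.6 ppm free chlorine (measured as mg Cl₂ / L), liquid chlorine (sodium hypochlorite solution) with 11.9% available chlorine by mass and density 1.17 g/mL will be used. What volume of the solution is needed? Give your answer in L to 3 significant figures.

20.1 L

Volume: 145,000 US gal × 3.785 L/gal = 548,825 L.
Chlorine deficit: 6.6 − 1.5 = 5.1 ppm = 5.1 mg/L as Cl₂.
Cl₂ equivalent needed: 5.1 mg/L × 548,825 L = 2,799,000 mg = 2799 g.
Product at 11.9% available chlorine: 2799 / 0.119 = 23,520 g.
Volume at density 1.17 g/mL: 23,520 g ÷ 1.17 g/mL = 20,100 mL.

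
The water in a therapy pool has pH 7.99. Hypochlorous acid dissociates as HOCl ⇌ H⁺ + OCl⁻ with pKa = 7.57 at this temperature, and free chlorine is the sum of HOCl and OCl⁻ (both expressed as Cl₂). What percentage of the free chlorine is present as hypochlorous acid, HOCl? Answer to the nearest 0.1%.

[OCl⁻]/[HOCl] = 10^(pH − pKa) = 10^(7.99 − 7.57) = 10^0.42 = 2.63.
Fraction as HOCl = 1 / (1 + 2.63) = 0.2755.

27.5%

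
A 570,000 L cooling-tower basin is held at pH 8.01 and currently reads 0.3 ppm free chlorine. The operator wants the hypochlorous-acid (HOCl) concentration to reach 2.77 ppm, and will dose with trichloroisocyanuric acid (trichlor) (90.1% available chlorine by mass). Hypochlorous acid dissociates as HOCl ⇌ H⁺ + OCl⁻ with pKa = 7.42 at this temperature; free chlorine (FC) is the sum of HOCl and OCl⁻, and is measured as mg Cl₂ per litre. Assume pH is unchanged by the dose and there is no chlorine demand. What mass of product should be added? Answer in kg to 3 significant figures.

8.38 kg

[OCl⁻]/[HOCl] = 10^(pH − pKa) = 10^(8.01 − 7.42) = 3.89; fraction as HOCl = 1/(1 + 3.89) = 0.2045.
Free chlorine required for 2.77 ppm HOCl: 2.77 / 0.2045 = 13.55 ppm.
FC to add: 13.55 − 0.3 = 13.25 mg/L as Cl₂.
Cl₂ equivalent: 13.25 mg/L × 570,000 L = 7551 g.
Product at 90.1% available Cl: 7551 / 0.901 = 8380 g.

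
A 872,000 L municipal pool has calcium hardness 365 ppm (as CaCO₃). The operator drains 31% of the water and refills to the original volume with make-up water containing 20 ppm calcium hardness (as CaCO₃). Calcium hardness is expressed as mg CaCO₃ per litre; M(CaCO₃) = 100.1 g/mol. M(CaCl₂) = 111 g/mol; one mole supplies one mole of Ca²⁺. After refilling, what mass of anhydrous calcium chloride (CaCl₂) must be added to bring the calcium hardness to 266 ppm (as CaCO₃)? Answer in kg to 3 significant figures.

After draining 31% and refilling: 365 × 0.69 + 20 × 0.31 = 258.05 ppm.
Deficit to target: 266 − 258.05 = 7.95 mg/L.
As CaCO₃: 7.95 mg/L × 872,000 L = 6932 g; ÷ 100.1 = 69.25 mol Ca²⁺.
Mass: 69.25 × 111 = 7687 g.

7.69 kg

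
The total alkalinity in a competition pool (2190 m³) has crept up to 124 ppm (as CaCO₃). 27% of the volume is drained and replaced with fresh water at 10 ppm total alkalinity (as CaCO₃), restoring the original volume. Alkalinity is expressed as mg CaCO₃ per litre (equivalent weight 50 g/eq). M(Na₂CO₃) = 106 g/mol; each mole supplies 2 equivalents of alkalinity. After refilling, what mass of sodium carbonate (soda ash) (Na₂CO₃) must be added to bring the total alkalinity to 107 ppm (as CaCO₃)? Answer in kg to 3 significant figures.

32.0 kg

Volume: 2190 m³ = 2,190,000 L.
After draining 27% and refilling: 124 × 0.73 + 10 × 0.27 = 93.22 ppm.
Deficit to target: 107 − 93.22 = 13.78 mg/L.
As CaCO₃: 13.78 mg/L × 2,190,000 L = 30,180 g; ÷ 50 g/eq ÷ 2 = 301.8 mol Na₂CO₃.
Mass: 301.8 × 106 = 31,990 g.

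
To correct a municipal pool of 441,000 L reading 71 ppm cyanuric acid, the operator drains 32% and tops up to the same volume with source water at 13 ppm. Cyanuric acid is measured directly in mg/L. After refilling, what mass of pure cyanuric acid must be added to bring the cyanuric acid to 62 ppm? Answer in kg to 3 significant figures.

After draining 32% and refilling: 71 × 0.68 + 13 × 0.32 = 52.44 ppm.
Deficit to target: 62 − 52.44 = 9.56 mg/L.
Mass: 9.56 mg/L × 441,000 L = 4216 g cyanuric acid.

4.22 kg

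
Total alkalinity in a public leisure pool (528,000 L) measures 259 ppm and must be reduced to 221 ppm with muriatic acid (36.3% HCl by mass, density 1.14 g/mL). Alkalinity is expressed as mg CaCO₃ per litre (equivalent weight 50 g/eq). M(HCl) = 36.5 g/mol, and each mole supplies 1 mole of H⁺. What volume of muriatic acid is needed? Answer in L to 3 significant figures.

Alkalinity to neutralize: (259 − 221) = 38 mg/L as CaCO₃ × 528,000 L = 20,060 g as CaCO₃.
Equivalents of H⁺ required: 20,060 ÷ 50 g/eq = 401.3 eq = 401.3 mol HCl.
Mass of HCl: 401.3 × 36.5 = 14,650 g.
Mass of 36.3% solution: 14,650 / 0.363 = 40,350 g.
Volume: 40,350 g ÷ 1.14 g/mL = 35,390 mL.

35.4 L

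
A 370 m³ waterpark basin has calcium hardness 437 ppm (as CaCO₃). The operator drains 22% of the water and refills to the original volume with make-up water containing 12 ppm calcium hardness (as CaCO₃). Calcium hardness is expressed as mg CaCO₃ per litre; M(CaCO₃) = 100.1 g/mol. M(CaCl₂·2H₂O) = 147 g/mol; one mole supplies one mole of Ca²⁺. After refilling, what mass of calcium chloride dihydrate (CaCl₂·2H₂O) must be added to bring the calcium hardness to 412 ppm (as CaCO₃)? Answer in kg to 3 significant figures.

37.2 kg

Volume: 370 m³ = 370,000 L.
After draining 22% and refilling: 437 × 0.78 + 12 × 0.22 = 343.5 ppm.
Deficit to target: 412 − 343.5 = 68.5 mg/L.
As CaCO₃: 68.5 mg/L × 370,000 L = 25,340 g; ÷ 100.1 = 253.2 mol Ca²⁺.
Mass: 253.2 × 147 = 37,220 g.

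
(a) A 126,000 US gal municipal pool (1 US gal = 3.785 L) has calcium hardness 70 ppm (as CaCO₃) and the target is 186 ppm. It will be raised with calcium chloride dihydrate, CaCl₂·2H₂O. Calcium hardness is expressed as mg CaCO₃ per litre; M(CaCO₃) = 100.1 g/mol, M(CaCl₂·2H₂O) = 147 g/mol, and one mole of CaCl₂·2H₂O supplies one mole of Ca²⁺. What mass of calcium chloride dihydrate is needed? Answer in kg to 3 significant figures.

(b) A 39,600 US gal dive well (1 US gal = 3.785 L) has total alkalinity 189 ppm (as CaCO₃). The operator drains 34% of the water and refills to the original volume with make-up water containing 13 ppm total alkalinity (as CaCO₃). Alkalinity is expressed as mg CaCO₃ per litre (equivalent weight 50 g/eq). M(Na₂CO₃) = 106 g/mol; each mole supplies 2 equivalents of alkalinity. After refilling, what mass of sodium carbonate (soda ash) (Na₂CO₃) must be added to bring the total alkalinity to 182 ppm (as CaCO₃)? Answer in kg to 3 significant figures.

(a) Volume: 126,000 US gal × 3.785 L/gal = 476,910 L.
(a) Hardness to add: (186 − 70) = 116 mg/L as CaCO₃ × 476,910 L = 55,320 g as CaCO₃.
(a) Moles of Ca²⁺ (1 mol Ca²⁺ ≡ 1 mol CaCO₃): 55,320 / 100.1 g/mol = 552.7 mol.
(a) Mass of CaCl₂·2H₂O: 552.7 × 147 = 81,240 g.

(b) Volume: 39,600 US gal × 3.785 L/gal = 149,886 L.
(b) After draining 34% and refilling: 189 × 0.66 + 13 × 0.34 = 129.16 ppm.
(b) Deficit to target: 182 − 129.16 = 52.84 mg/L.
(b) As CaCO₃: 52.84 mg/L × 149,886 L = 7920 g; ÷ 50 g/eq ÷ 2 = 79.2 mol Na₂CO₃.
(b) Mass: 79.2 × 106 = 8395 g.

(a) 81.2 kg; (b) 8.40 kg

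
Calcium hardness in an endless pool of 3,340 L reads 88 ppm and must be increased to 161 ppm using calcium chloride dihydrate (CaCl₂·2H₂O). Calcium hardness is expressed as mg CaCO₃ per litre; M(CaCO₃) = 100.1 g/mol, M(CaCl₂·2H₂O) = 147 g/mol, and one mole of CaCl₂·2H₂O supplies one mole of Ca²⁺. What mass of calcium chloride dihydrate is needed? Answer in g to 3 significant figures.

Hardness to add: (161 − 88) = 73 mg/L as CaCO₃ × 3,340 L = 243.8 g as CaCO₃.
Moles of Ca²⁺ (1 mol Ca²⁺ ≡ 1 mol CaCO₃): 243.8 / 100.1 g/mol = 2.436 mol.
Mass of CaCl₂·2H₂O: 2.436 × 147 = 358.1 g.

358 g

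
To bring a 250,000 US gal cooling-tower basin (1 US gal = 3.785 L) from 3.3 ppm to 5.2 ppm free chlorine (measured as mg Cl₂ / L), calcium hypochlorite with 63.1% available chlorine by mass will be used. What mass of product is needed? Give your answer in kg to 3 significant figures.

2.85 kg

Volume: 250,000 US gal × 3.785 L/gal = 946,250 L.
Chlorine deficit: 5.2 − 3.3 = 1.9 ppm = 1.9 mg/L as Cl₂.
Cl₂ equivalent needed: 1.9 mg/L × 946,250 L = 1,798,000 mg = 1798 g.
Product at 63.1% available chlorine: 1798 / 0.631 = 2849 g.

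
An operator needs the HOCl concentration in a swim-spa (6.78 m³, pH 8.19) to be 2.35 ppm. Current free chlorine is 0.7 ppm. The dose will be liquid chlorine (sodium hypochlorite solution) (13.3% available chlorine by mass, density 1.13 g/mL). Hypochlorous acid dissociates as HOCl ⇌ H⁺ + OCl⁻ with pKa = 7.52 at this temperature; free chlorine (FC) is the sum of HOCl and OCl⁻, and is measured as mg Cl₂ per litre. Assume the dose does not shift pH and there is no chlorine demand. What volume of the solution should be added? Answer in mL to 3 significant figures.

570 mL

Volume: 6.78 m³ = 6,780 L.
[OCl⁻]/[HOCl] = 10^(pH − pKa) = 10^(8.19 − 7.52) = 4.677; fraction as HOCl = 1/(1 + 4.677) = 0.1761.
Free chlorine required for 2.35 ppm HOCl: 2.35 / 0.1761 = 13.34 ppm.
FC to add: 13.34 − 0.7 = 12.64 mg/L as Cl₂.
Cl₂ equivalent: 12.64 mg/L × 6,780 L = 85.71 g.
Product at 13.3% available Cl: 85.71 / 0.133 = 644.4 g.
Volume: 644.4 g ÷ 1.13 g/mL = 570.3 mL.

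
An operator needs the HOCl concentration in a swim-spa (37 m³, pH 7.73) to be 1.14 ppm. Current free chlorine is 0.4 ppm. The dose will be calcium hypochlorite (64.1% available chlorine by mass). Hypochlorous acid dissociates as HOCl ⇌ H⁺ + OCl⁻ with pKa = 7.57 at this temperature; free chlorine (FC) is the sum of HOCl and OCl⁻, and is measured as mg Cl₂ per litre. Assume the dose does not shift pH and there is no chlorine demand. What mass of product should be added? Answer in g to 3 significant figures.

Volume: 37 m³ = 37,000 L.
[OCl⁻]/[HOCl] = 10^(pH − pKa) = 10^(7.73 − 7.57) = 1.445; fraction as HOCl = 1/(1 + 1.445) = 0.4089.
Free chlorine required for 1.14 ppm HOCl: 1.14 / 0.4089 = 2.788 ppm.
FC to add: 2.788 − 0.4 = 2.388 mg/L as Cl₂.
Cl₂ equivalent: 2.388 mg/L × 37,000 L = 88.35 g.
Product at 64.1% available Cl: 88.35 / 0.641 = 137.8 g.

138 g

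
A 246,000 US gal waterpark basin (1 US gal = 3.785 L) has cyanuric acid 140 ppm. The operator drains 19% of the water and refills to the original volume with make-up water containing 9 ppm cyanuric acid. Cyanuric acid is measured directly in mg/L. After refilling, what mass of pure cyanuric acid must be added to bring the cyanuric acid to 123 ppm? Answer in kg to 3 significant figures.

7.35 kg

Volume: 246,000 US gal × 3.785 L/gal = 931,110 L.
After draining 19% and refilling: 140 × 0.81 + 9 × 0.19 = 115.11 ppm.
Deficit to target: 123 − 115.11 = 7.89 mg/L.
Mass: 7.89 mg/L × 931,110 L = 7346 g cyanuric acid.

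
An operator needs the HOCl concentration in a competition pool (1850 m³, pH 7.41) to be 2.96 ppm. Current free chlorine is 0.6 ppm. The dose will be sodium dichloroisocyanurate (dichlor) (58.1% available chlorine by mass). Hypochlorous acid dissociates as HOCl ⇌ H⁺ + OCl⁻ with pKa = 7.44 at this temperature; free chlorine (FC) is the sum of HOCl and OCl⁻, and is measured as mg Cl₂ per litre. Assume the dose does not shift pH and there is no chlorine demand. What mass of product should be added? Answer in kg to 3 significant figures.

Volume: 1850 m³ = 1,850,000 L.
[OCl⁻]/[HOCl] = 10^(pH − pKa) = 10^(7.41 − 7.44) = 0.9333; fraction as HOCl = 1/(1 + 0.9333) = 0.5173.
Free chlorine required for 2.96 ppm HOCl: 2.96 / 0.5173 = 5.722 ppm.
FC to add: 5.722 − 0.6 = 5.122 mg/L as Cl₂.
Cl₂ equivalent: 5.122 mg/L × 1,850,000 L = 9477 g.
Product at 58.1% available Cl: 9477 / 0.581 = 16,310 g.

16.3 kg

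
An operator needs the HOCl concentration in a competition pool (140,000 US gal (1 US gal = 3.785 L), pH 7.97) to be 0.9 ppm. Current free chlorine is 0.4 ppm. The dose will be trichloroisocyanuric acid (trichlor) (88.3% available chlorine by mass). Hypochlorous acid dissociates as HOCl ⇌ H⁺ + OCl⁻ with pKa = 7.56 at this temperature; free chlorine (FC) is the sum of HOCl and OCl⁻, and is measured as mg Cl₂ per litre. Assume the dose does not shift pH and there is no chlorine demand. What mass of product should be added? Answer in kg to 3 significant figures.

1.69 kg

Volume: 140,000 US gal × 3.785 L/gal = 529,900 L.
[OCl⁻]/[HOCl] = 10^(pH − pKa) = 10^(7.97 − 7.56) = 2.57; fraction as HOCl = 1/(1 + 2.57) = 0.2801.
Free chlorine required for 0.9 ppm HOCl: 0.9 / 0.2801 = 3.213 ppm.
FC to add: 3.213 − 0.4 = 2.813 mg/L as Cl₂.
Cl₂ equivalent: 2.813 mg/L × 529,900 L = 1491 g.
Product at 88.3% available Cl: 1491 / 0.883 = 1688 g.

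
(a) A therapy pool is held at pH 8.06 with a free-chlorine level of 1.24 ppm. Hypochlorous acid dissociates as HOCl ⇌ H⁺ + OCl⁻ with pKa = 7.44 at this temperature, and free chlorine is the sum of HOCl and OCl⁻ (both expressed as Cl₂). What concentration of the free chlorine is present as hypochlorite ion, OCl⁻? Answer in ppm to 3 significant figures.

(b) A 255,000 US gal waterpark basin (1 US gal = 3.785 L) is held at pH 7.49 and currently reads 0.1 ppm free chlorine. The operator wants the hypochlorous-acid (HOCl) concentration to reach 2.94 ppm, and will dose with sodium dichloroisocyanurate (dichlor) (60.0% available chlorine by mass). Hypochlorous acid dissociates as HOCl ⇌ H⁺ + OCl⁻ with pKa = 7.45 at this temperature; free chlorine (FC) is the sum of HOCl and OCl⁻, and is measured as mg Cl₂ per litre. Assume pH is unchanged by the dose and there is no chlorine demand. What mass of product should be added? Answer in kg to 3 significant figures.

(a) [OCl⁻]/[HOCl] = 10^(pH − pKa) = 10^(8.06 − 7.44) = 10^0.62 = 4.169.
(a) Fraction as HOCl = 1 / (1 + 4.169) = 0.1935.
(a) OCl⁻ = (1 − 0.1935) × 1.24 ppm = 1 ppm.

(b) Volume: 255,000 US gal × 3.785 L/gal = 965,175 L.
(b) [OCl⁻]/[HOCl] = 10^(pH − pKa) = 10^(7.49 − 7.45) = 1.096; fraction as HOCl = 1/(1 + 1.096) = 0.477.
(b) Free chlorine required for 2.94 ppm HOCl: 2.94 / 0.477 = 6.164 ppm.
(b) FC to add: 6.164 − 0.1 = 6.064 mg/L as Cl₂.
(b) Cl₂ equivalent: 6.064 mg/L × 965,175 L = 5852 g.
(b) Product at 60.0% available Cl: 5852 / 0.6 = 9754 g.

(a) 1.00 ppm; (b) 9.75 kg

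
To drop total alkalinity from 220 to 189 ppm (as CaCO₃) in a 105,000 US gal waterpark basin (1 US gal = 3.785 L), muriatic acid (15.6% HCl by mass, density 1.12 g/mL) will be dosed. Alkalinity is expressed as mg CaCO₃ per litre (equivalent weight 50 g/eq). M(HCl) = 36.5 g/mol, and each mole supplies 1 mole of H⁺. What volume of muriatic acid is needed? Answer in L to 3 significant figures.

Volume: 105,000 US gal × 3.785 L/gal = 397,425 L.
Alkalinity to neutralize: (220 − 189) = 31 mg/L as CaCO₃ × 397,425 L = 12,320 g as CaCO₃.
Equivalents of H⁺ required: 12,320 ÷ 50 g/eq = 246.4 eq = 246.4 mol HCl.
Mass of HCl: 246.4 × 36.5 = 8994 g.
Mass of 15.6% solution: 8994 / 0.156 = 57,650 g.
Volume: 57,650 g ÷ 1.12 g/mL = 51,480 mL.

51.5 L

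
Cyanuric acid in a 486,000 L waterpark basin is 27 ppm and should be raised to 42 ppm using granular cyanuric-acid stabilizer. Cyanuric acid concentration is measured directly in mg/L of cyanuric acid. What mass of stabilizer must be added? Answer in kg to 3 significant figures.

7.29 kg

CYA to add: (42 − 27) = 15 mg/L × 486,000 L = 7290 g cyanuric acid.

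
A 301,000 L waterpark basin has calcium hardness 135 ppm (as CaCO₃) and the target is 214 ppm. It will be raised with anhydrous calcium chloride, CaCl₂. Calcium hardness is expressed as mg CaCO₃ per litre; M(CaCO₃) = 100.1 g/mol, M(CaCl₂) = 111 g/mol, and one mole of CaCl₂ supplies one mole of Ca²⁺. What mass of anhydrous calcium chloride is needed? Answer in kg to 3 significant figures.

26.4 kg

Hardness to add: (214 − 135) = 79 mg/L as CaCO₃ × 301,000 L = 23,780 g as CaCO₃.
Moles of Ca²⁺ (1 mol Ca²⁺ ≡ 1 mol CaCO₃): 23,780 / 100.1 g/mol = 237.6 mol.
Mass of CaCl₂: 237.6 × 111 = 26,370 g.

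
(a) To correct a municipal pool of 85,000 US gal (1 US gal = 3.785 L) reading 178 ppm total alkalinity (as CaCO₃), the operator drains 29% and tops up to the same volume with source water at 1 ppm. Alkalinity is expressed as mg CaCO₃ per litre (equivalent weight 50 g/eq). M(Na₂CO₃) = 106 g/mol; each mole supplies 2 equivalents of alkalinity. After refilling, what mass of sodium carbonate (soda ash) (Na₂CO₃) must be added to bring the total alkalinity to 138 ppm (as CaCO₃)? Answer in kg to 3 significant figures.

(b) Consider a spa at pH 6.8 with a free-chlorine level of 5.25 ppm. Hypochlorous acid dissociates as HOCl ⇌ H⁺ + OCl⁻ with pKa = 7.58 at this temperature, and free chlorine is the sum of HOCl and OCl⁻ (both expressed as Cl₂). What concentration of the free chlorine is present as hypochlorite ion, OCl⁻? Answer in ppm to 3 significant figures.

(a) 3.86 kg; (b) 0.747 ppm

(a) Volume: 85,000 US gal × 3.785 L/gal = 321,725 L.
(a) After draining 29% and refilling: 178 × 0.71 + 1 × 0.29 = 126.67 ppm.
(a) Deficit to target: 138 − 126.67 = 11.33 mg/L.
(a) As CaCO₃: 11.33 mg/L × 321,725 L = 3645 g; ÷ 50 g/eq ÷ 2 = 36.45 mol Na₂CO₃.
(a) Mass: 36.45 × 106 = 3864 g.

(b) [OCl⁻]/[HOCl] = 10^(pH − pKa) = 10^(6.8 − 7.58) = 10^-0.78 = 0.166.
(b) Fraction as HOCl = 1 / (1 + 0.166) = 0.8577.
(b) OCl⁻ = (1 − 0.8577) × 5.25 ppm = 0.7473 ppm.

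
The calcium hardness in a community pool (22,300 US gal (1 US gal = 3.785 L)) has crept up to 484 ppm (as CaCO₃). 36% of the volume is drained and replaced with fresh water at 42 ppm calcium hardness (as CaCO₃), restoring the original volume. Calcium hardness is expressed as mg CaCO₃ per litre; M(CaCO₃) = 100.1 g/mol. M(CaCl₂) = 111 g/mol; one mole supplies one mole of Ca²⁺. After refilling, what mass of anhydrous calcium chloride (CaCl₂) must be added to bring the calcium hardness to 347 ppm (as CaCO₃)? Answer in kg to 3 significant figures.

Volume: 22,300 US gal × 3.785 L/gal = 84,406 L.
After draining 36% and refilling: 484 × 0.64 + 42 × 0.36 = 324.88 ppm.
Deficit to target: 347 − 324.88 = 22.12 mg/L.
As CaCO₃: 22.12 mg/L × 84,406 L = 1867 g; ÷ 100.1 = 18.65 mol Ca²⁺.
Mass: 18.65 × 111 = 2070 g.

2.07 kg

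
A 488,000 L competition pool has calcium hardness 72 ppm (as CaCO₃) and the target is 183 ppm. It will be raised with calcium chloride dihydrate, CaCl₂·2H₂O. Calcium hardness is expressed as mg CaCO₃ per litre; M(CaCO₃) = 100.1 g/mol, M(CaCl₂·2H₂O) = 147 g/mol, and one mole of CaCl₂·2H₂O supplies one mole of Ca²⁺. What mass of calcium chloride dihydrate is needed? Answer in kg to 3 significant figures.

79.5 kg

Hardness to add: (183 − 72) = 111 mg/L as CaCO₃ × 488,000 L = 54,170 g as CaCO₃.
Moles of Ca²⁺ (1 mol Ca²⁺ ≡ 1 mol CaCO₃): 54,170 / 100.1 g/mol = 541.1 mol.
Mass of CaCl₂·2H₂O: 541.1 × 147 = 79,550 g.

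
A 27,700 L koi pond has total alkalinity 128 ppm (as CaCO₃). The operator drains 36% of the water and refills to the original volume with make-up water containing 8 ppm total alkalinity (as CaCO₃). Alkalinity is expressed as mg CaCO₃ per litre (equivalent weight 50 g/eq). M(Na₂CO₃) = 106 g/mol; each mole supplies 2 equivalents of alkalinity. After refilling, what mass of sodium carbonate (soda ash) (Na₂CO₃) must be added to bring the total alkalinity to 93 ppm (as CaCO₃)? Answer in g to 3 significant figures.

241 g

After draining 36% and refilling: 128 × 0.64 + 8 × 0.36 = 84.8 ppm.
Deficit to target: 93 − 84.8 = 8.2 mg/L.
As CaCO₃: 8.2 mg/L × 27,700 L = 227.1 g; ÷ 50 g/eq ÷ 2 = 2.271 mol Na₂CO₃.
Mass: 2.271 × 106 = 240.8 g.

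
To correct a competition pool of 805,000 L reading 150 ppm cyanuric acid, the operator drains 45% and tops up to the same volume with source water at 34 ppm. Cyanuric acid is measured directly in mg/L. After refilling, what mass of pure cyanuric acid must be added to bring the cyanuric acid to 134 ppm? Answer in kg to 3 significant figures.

29.1 kg

After draining 45% and refilling: 150 × 0.55 + 34 × 0.45 = 97.8 ppm.
Deficit to target: 134 − 97.8 = 36.2 mg/L.
Mass: 36.2 mg/L × 805,000 L = 29,140 g cyanuric acid.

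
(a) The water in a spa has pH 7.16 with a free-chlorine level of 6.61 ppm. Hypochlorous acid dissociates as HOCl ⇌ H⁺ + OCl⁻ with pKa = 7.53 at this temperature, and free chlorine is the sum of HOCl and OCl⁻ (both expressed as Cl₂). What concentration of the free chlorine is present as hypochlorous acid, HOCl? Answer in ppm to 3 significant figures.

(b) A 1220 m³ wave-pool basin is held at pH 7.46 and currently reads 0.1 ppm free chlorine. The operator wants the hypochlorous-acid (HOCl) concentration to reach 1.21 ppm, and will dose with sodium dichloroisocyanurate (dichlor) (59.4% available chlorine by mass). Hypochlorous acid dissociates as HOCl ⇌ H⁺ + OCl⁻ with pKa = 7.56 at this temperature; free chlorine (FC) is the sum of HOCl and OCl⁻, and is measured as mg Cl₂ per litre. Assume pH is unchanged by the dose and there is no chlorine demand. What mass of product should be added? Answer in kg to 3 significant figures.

(a) 4.63 ppm; (b) 4.25 kg

(a) [OCl⁻]/[HOCl] = 10^(pH − pKa) = 10^(7.16 − 7.53) = 10^-0.37 = 0.4266.
(a) Fraction as HOCl = 1 / (1 + 0.4266) = 0.701.
(a) HOCl = 0.701 × 6.61 ppm = 4.633 ppm.

(b) Volume: 1220 m³ = 1,220,000 L.
(b) [OCl⁻]/[HOCl] = 10^(pH − pKa) = 10^(7.46 − 7.56) = 0.7943; fraction as HOCl = 1/(1 + 0.7943) = 0.5573.
(b) Free chlorine required for 1.21 ppm HOCl: 1.21 / 0.5573 = 2.171 ppm.
(b) FC to add: 2.171 − 0.1 = 2.071 mg/L as Cl₂.
(b) Cl₂ equivalent: 2.071 mg/L × 1,220,000 L = 2527 g.
(b) Product at 59.4% available Cl: 2527 / 0.594 = 4254 g.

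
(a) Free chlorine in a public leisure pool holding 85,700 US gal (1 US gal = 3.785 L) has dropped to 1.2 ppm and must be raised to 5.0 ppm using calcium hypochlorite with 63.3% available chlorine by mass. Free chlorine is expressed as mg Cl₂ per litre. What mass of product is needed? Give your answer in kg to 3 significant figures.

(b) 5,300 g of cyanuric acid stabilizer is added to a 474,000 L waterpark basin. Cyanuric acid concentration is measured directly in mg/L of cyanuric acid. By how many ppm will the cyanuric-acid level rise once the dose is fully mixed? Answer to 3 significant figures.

(a) 1.95 kg; (b) 11.2 ppm

(a) Volume: 85,700 US gal × 3.785 L/gal = 324,374 L.
(a) Chlorine deficit: 5.0 − 1.2 = 3.8 ppm = 3.8 mg/L as Cl₂.
(a) Cl₂ equivalent needed: 3.8 mg/L × 324,374 L = 1,233,000 mg = 1233 g.
(a) Product at 63.3% available chlorine: 1233 / 0.633 = 1947 g.

(b) Rise: 5,300 g / 474,000 L × 1000 = 11.18 mg/L.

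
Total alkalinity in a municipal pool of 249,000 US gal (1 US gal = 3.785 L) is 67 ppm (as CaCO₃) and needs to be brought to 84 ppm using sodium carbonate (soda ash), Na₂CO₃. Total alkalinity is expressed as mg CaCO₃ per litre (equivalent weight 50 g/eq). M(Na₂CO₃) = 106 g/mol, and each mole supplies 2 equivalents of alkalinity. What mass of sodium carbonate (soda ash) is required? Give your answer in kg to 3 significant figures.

17.0 kg

Volume: 249,000 US gal × 3.785 L/gal = 942,465 L.
Alkalinity to add: (84 − 67) = 17 mg/L as CaCO₃ × 942,465 L = 16,020 g as CaCO₃.
Equivalents: 16,020 g ÷ 50 g/eq = 320.4 eq.
Each mole of Na₂CO₃ supplies 2 eq, so 320.4 / 2 = 160.2 mol.
Mass: 160.2 mol × 106 g/mol = 16,980 g.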